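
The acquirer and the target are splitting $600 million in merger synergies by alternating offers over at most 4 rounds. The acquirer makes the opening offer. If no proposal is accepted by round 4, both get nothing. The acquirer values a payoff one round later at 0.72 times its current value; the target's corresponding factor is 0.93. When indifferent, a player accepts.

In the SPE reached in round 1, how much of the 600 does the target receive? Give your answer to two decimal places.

Round 4 (the target proposes): rejection yields 0 for the acquirer; the target offers 0 and keeps 600.
Round 3 (the acquirer proposes): the target can get 600 next round, worth 0.93 × 600 = 558 now; the acquirer offers that and keeps 42.
Round 2 (the target proposes): the acquirer can get 42 next round, worth 0.72 × 42 = 30.24 now; the target offers that and keeps 569.76.
Round 1 (the acquirer proposes): the target can get 569.76 next round, worth 0.93 × 569.76 = 529.8768 now. The acquirer offers 529.8768 and keeps 600 − 529.8768 = 70.1232.

529.88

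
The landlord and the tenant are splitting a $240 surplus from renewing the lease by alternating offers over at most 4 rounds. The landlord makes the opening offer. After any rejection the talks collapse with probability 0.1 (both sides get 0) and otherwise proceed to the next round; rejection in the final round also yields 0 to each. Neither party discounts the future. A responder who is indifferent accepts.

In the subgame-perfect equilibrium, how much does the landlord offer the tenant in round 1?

Round 4 (the tenant proposes): rejection yields 0 for the landlord; the tenant offers 0 and keeps 240.
Round 3 (the landlord proposes): rejecting gives the tenant an expected 0.9 × 240 = 216. The landlord offers 216 and keeps 240 − 216 = 24.
Round 2 (the tenant proposes): rejecting gives the landlord an expected 0.9 × 24 = 21.6. The tenant offers 21.6 and keeps 240 − 21.6 = 218.4.
Round 1 (the landlord proposes): rejecting gives the tenant an expected 0.9 × 218.4 = 196.56, so the landlord offers 196.56, keeping 43.44.

196.56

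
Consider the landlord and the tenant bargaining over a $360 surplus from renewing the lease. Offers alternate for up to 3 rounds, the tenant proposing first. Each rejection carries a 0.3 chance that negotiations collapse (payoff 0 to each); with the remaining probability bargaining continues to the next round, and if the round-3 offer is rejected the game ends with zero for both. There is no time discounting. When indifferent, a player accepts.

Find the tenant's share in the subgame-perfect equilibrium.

By backward induction:
Round 3 (the tenant proposes): the landlord will accept anything ≥ 0, so the tenant offers 0 and keeps 360.
Round 2 (the landlord proposes): rejecting gives the tenant an expected 0.7 × 360 = 252. The landlord offers 252 and keeps 360 − 252 = 108.
Round 1 (the tenant proposes): rejecting gives the landlord an expected 0.7 × 108 = 75.6, so the tenant offers 75.6, keeping 284.4.

284.4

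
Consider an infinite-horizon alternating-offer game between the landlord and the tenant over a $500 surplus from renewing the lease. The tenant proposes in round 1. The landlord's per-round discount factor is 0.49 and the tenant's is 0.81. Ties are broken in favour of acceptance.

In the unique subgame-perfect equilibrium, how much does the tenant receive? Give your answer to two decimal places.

422.82

When the tenant proposes, the landlord accepts any offer worth at least 0.49 times what the landlord would get by proposing next round; and vice versa.
This gives x = 500 − 0.49y and y = 500 − 0.81x, where x and y are each side's share when it proposes.
Hence (1 − 0.49·0.81)x = 500(1 − 0.49), i.e. 0.6031·x = 255.
x ≈ 422.8155; the landlord's share is 500 − x ≈ 77.1845.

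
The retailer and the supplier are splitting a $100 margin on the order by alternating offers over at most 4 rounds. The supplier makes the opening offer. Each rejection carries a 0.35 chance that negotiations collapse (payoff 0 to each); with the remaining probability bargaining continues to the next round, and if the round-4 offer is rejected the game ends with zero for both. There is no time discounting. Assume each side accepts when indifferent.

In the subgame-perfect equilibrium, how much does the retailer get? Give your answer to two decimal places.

50.21

Round 4 (the retailer proposes): rejection yields 0 for the supplier; the retailer offers 0 and keeps 100.
Round 3 (the supplier proposes): rejecting gives the retailer an expected 0.65 × 100 = 65, so the supplier offers 65, keeping 35.
Round 2 (the retailer proposes): rejecting gives the supplier an expected 0.65 × 35 = 22.75; the retailer offers that and keeps 77.25.
Round 1 (the supplier proposes): rejecting gives the retailer an expected 0.65 × 77.25 = 50.2125. The supplier offers 50.2125 and keeps 100 − 50.2125 = 49.7875.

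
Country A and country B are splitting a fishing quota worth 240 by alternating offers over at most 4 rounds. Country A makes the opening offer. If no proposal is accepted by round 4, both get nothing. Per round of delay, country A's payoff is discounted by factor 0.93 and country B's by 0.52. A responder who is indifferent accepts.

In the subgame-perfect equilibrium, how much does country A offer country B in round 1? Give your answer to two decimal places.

69.09

Round 4 (country B proposes): country A will accept anything ≥ 0, so country B offers 0 and keeps 240.
Round 3 (country A proposes): country B can get 240 next round, worth 0.52 × 240 = 124.8 now, so country A offers 124.8, keeping 115.2.
Round 2 (country B proposes): country A can get 115.2 next round, worth 0.93 × 115.2 = 107.136 now. Country B offers 107.136 and keeps 240 − 107.136 = 132.864.
Round 1 (country A proposes): country B can get 132.864 next round, worth 0.52 × 132.864 = 69.08928 now, so country A offers 69.08928, keeping 170.91072.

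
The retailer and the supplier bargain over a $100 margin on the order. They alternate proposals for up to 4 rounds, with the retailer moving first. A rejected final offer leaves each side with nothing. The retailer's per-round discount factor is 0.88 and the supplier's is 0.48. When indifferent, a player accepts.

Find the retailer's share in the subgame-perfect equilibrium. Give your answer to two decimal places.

73.96

Round 4 (the supplier proposes): rejection yields 0 for the retailer; the supplier offers 0 and keeps 100.
Round 3 (the retailer proposes): the supplier can get 100 next round, worth 0.48 × 100 = 48 now. The retailer offers 48 and keeps 100 − 48 = 52.
Round 2 (the supplier proposes): the retailer can get 52 next round, worth 0.88 × 52 = 45.76 now; the supplier offers that and keeps 54.24.
Round 1 (the retailer proposes): the supplier can get 54.24 next round, worth 0.48 × 54.24 = 26.0352 now. The retailer offers 26.0352 and keeps 100 − 26.0352 = 73.9648.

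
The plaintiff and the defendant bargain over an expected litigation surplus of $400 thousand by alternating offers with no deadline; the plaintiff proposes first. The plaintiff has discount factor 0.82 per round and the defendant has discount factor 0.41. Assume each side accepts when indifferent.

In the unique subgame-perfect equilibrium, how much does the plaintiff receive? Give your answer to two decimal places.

355.53

In a stationary SPE each proposer offers the other exactly their discounted continuation value.
If the plaintiff keeps x when proposing and the defendant keeps y when proposing, then x = 400 − 0.41y and y = 400 − 0.82x.
Solving: x = 400(1 − 0.41) / (1 − 0.82·0.41) = 236 / 0.6638 ≈ 355.5288.
The defendant gets 400 − 355.5288 ≈ 44.4712.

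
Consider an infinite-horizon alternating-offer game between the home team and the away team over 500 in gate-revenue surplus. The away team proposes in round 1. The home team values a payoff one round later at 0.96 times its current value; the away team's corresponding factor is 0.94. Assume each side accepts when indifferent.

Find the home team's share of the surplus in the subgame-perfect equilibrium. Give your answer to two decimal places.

295.08

Let x be the away team's share when the away team proposes and y be the home team's share when the home team proposes.
The home team accepts iff offered ≥ 0.96·y, so x = 500 − 0.96y. Symmetrically y = 500 − 0.94x.
Substituting: x = 500 − 0.96(500 − 0.94x), giving x(1 − 0.94·0.96) = 500(1 − 0.96).
So x = 500 × 0.04 / 0.0976 ≈ 204.9180, and the home team receives 500 − x ≈ 295.0820.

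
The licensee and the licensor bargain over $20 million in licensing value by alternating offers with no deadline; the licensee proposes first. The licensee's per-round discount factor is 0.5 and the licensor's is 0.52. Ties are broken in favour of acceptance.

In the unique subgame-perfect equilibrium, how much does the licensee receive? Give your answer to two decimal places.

12.97

In a stationary SPE each proposer offers the other exactly their discounted continuation value.
If the licensee keeps x when proposing and the licensor keeps y when proposing, then x = 20 − 0.52y and y = 20 − 0.5x.
Solving: x = 20(1 − 0.52) / (1 − 0.5·0.52) = 9.6 / 0.74 ≈ 12.9730.
The licensor gets 20 − 12.9730 ≈ 7.0270.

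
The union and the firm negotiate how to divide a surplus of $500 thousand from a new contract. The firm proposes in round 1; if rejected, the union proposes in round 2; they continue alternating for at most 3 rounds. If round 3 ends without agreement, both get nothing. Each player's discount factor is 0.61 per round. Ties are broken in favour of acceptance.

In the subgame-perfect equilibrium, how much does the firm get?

Round 3 (the firm proposes): rejection yields 0 for the union; the firm offers 0 and keeps 500.
Round 2 (the union proposes): the firm can get 500 next round, worth 0.61 × 500 = 305 now, so the union offers 305, keeping 195.
Round 1 (the firm proposes): the union can get 195 next round, worth 0.61 × 195 = 118.95 now, so the firm offers 118.95, keeping 381.05.

381.05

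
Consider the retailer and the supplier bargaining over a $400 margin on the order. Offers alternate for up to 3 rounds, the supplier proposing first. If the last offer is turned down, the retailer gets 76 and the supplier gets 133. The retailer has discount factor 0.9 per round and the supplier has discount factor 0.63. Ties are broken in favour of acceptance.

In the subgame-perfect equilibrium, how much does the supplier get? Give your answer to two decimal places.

223.71

By backward induction:
Round 3 (the supplier proposes): the retailer gets 76 if talks fail, so the supplier offers 76 and keeps 324.
Round 2 (the retailer proposes): the supplier can get 324 next round, worth 0.63 × 324 = 204.12 now. The retailer offers 204.12 and keeps 400 − 204.12 = 195.88.
Round 1 (the supplier proposes): the retailer can get 195.88 next round, worth 0.9 × 195.88 = 176.292 now; the supplier offers that and keeps 223.708.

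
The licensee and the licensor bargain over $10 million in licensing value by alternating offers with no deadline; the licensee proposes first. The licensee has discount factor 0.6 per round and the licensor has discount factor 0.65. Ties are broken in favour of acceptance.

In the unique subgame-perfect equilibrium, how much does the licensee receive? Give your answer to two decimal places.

Let x be the licensee's share when the licensee proposes and y be the licensor's share when the licensor proposes.
The licensor accepts iff offered ≥ 0.65·y, so x = 10 − 0.65y. Symmetrically y = 10 − 0.6x.
Substituting: x = 10 − 0.65(10 − 0.6x), giving x(1 − 0.6·0.65) = 10(1 − 0.65).
So x = 10 × 0.35 / 0.61 ≈ 5.7377, and the licensor receives 10 − x ≈ 4.2623.

5.74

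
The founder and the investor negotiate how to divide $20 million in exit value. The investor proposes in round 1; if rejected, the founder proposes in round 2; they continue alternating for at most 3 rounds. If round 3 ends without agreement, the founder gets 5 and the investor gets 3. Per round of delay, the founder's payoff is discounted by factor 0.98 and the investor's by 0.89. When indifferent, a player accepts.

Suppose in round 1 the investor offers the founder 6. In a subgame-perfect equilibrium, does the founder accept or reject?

Reject

Round 3 (the investor proposes): the founder gets 5 if talks fail, so the investor offers 5 and keeps 15.
Round 2 (the founder proposes): the investor can get 15 next round, worth 0.89 × 15 = 13.35 now, so the founder offers 13.35, keeping 6.65.
So by rejecting in round 1, the founder gets 6.65 next round, worth 0.98 × 6.65 = 6.517 now.
Offer 6 < 6.517, so the founder rejects.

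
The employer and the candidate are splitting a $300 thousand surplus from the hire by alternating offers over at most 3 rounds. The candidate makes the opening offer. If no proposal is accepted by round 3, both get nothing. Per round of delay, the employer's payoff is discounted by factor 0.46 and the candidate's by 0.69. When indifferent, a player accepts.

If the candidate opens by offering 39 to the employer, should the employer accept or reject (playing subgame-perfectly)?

Round 3 (the candidate proposes): the employer will accept anything ≥ 0, so the candidate offers 0 and keeps 300.
Round 2 (the employer proposes): the candidate can get 300 next round, worth 0.69 × 300 = 207 now; the employer offers that and keeps 93.
So by rejecting in round 1, the employer gets 93 next round, worth 0.46 × 93 = 42.78 now.
Offer 39 < 42.78, so the employer rejects.

Reject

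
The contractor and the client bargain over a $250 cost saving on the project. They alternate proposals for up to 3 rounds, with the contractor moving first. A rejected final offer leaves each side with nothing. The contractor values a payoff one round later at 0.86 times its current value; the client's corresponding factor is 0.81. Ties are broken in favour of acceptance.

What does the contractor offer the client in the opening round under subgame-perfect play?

Round 3 (the contractor proposes): the client will accept anything ≥ 0, so the contractor offers 0 and keeps 250.
Round 2 (the client proposes): the contractor can get 250 next round, worth 0.86 × 250 = 215 now. The client offers 215 and keeps 250 − 215 = 35.
Round 1 (the contractor proposes): the client can get 35 next round, worth 0.81 × 35 = 28.35 now. The contractor offers 28.35 and keeps 250 − 28.35 = 221.65.

28.35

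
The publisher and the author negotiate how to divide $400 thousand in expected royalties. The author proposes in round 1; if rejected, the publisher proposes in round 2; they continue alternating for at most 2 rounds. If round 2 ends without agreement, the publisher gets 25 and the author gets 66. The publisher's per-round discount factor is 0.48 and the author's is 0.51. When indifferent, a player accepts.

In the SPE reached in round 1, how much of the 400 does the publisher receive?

160.32

Round 2 (the publisher proposes): the author gets 66 if talks fail, so the publisher offers 66 and keeps 334.
Round 1 (the author proposes): the publisher can get 334 next round, worth 0.48 × 334 = 160.32 now, so the author offers 160.32, keeping 239.68.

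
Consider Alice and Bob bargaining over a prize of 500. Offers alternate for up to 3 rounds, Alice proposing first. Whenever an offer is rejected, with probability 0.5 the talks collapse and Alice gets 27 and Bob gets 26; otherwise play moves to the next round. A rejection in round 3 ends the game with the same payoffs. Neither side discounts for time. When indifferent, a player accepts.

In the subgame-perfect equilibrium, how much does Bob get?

137.75

Round 3 (Alice proposes): Bob gets 26 if talks fail, so Alice offers 26 and keeps 474.
Round 2 (Bob proposes): rejecting gives Alice an expected 0.5 × 474 + 0.5 × 27 = 250.5; Bob offers that and keeps 249.5.
Round 1 (Alice proposes): rejecting gives Bob an expected 0.5 × 249.5 + 0.5 × 26 = 137.75. Alice offers 137.75 and keeps 500 − 137.75 = 362.25.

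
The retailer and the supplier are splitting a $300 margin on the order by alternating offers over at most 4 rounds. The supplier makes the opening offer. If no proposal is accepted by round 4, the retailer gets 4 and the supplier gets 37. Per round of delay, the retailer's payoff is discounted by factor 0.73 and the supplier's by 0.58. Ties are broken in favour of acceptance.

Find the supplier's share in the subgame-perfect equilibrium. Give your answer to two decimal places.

126.73

Work backward from the last round.
Round 4 (the retailer proposes): the supplier gets 37 if talks fail, so the retailer offers 37 and keeps 263.
Round 3 (the supplier proposes): the retailer can get 263 next round, worth 0.73 × 263 = 191.99 now. The supplier offers 191.99 and keeps 300 − 191.99 = 108.01.
Round 2 (the retailer proposes): the supplier can get 108.01 next round, worth 0.58 × 108.01 = 62.6458 now. The retailer offers 62.6458 and keeps 300 − 62.6458 = 237.3542.
Round 1 (the supplier proposes): the retailer can get 237.3542 next round, worth 0.73 × 237.3542 = 173.268566 now. The supplier offers 173.268566 and keeps 300 − 173.268566 = 126.731434.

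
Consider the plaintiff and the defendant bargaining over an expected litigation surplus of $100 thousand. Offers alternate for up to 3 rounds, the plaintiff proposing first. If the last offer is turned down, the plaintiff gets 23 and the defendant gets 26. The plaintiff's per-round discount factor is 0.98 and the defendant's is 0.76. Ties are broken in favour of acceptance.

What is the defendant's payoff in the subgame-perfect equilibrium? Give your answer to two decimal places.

Round 3 (the plaintiff proposes): the defendant gets 26 if talks fail, so the plaintiff offers 26 and keeps 74.
Round 2 (the defendant proposes): the plaintiff can get 74 next round, worth 0.98 × 74 = 72.52 now, so the defendant offers 72.52, keeping 27.48.
Round 1 (the plaintiff proposes): the defendant can get 27.48 next round, worth 0.76 × 27.48 = 20.8848 now; the plaintiff offers that and keeps 79.1152.

20.88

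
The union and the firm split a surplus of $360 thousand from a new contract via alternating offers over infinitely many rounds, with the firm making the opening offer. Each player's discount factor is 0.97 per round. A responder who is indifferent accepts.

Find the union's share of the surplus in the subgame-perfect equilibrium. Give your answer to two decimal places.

177.26

In a stationary SPE each proposer offers the other exactly their discounted continuation value.
If the firm keeps x when proposing and the union keeps y when proposing, then x = 360 − 0.97y and y = 360 − 0.97x.
Solving: x = 360(1 − 0.97) / (1 − 0.97·0.97) = 10.8 / 0.0591 ≈ 182.7411.
The union gets 360 − 182.7411 ≈ 177.2589.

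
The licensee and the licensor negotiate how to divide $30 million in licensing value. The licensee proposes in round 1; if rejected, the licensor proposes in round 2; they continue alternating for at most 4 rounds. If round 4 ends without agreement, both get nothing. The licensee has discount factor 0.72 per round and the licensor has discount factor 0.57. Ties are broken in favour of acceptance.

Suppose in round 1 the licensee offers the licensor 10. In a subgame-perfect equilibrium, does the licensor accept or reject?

Reject

Work out the licensor's continuation value if the offer is rejected.
Round 4 (the licensor proposes): rejection yields 0 for the licensee; the licensor offers 0 and keeps 30.
Round 3 (the licensee proposes): the licensor can get 30 next round, worth 0.57 × 30 = 17.1 now, so the licensee offers 17.1, keeping 12.9.
Round 2 (the licensor proposes): the licensee can get 12.9 next round, worth 0.72 × 12.9 = 9.288 now. The licensor offers 9.288 and keeps 30 − 9.288 = 20.712.
So by rejecting in round 1, the licensor gets 20.712 next round, worth 0.57 × 20.712 = 11.80584 now.
Offer 10 < 11.80584, so the licensor rejects.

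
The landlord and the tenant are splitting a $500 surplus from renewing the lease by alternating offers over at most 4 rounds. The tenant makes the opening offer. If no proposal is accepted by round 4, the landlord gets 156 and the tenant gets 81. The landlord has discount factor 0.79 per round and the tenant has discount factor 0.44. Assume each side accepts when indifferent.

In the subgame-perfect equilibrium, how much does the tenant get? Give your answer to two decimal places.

Work backward from the last round.
Round 4 (the landlord proposes): the tenant gets 81 if talks fail, so the landlord offers 81 and keeps 419.
Round 3 (the tenant proposes): the landlord can get 419 next round, worth 0.79 × 419 = 331.01 now; the tenant offers that and keeps 168.99.
Round 2 (the landlord proposes): the tenant can get 168.99 next round, worth 0.44 × 168.99 = 74.3556 now. The landlord offers 74.3556 and keeps 500 − 74.3556 = 425.6444.
Round 1 (the tenant proposes): the landlord can get 425.6444 next round, worth 0.79 × 425.6444 = 336.259076 now, so the tenant offers 336.259076, keeping 163.740924.

163.74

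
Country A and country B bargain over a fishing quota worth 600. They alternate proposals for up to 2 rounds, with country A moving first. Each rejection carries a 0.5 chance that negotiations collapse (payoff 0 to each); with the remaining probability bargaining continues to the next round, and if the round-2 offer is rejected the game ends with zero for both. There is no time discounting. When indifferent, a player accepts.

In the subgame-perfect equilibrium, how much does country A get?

Round 2 (country B proposes): country A will accept anything ≥ 0, so country B offers 0 and keeps 600.
Round 1 (country A proposes): rejecting gives country B an expected 0.5 × 600 = 300, so country A offers 300, keeping 300.

300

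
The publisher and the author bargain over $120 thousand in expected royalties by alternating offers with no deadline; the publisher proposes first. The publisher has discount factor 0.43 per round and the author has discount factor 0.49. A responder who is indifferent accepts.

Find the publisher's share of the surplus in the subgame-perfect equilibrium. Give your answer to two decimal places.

77.54

Let x be the publisher's share when the publisher proposes and y be the author's share when the author proposes.
The author accepts iff offered ≥ 0.49·y, so x = 120 − 0.49y. Symmetrically y = 120 − 0.43x.
Substituting: x = 120 − 0.49(120 − 0.43x), giving x(1 − 0.43·0.49) = 120(1 − 0.49).
So x = 120 × 0.51 / 0.7893 ≈ 77.5371, and the author receives 120 − x ≈ 42.4629.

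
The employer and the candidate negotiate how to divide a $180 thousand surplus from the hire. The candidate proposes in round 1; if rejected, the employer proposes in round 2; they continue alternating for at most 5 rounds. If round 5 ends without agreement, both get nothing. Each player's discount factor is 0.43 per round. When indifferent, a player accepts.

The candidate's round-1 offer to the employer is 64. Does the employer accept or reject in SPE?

Work out the employer's continuation value if the offer is rejected.
Round 5 (the candidate proposes): rejection yields 0 for the employer; the candidate offers 0 and keeps 180.
Round 4 (the employer proposes): the candidate can get 180 next round, worth 0.43 × 180 = 77.4 now. The employer offers 77.4 and keeps 180 − 77.4 = 102.6.
Round 3 (the candidate proposes): the employer can get 102.6 next round, worth 0.43 × 102.6 = 44.118 now. The candidate offers 44.118 and keeps 180 − 44.118 = 135.882.
Round 2 (the employer proposes): the candidate can get 135.882 next round, worth 0.43 × 135.882 = 58.42926 now. The employer offers 58.42926 and keeps 180 − 58.42926 = 121.57074.
So by rejecting in round 1, the employer gets 121.57074 next round, worth 0.43 × 121.57074 = 52.2754182 now.
Offer 64 ≥ 52.2754182, so the employer accepts.

Accept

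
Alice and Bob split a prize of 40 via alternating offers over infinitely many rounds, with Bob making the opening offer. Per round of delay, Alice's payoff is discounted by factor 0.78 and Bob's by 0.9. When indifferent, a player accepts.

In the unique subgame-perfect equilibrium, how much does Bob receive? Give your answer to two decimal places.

In a stationary SPE each proposer offers the other exactly their discounted continuation value.
If Bob keeps x when proposing and Alice keeps y when proposing, then x = 40 − 0.78y and y = 40 − 0.9x.
Solving: x = 40(1 − 0.78) / (1 − 0.9·0.78) = 8.8 / 0.298 ≈ 29.5302.
Alice gets 40 − 29.5302 ≈ 10.4698.

29.53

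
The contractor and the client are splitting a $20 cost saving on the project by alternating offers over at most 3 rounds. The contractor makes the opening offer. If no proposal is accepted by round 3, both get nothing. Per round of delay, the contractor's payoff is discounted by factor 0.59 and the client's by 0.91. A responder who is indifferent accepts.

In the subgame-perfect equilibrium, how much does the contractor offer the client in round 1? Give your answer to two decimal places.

Work backward from the last round.
Round 3 (the contractor proposes): the client will accept anything ≥ 0, so the contractor offers 0 and keeps 20.
Round 2 (the client proposes): the contractor can get 20 next round, worth 0.59 × 20 = 11.8 now; the client offers that and keeps 8.2.
Round 1 (the contractor proposes): the client can get 8.2 next round, worth 0.91 × 8.2 = 7.462 now. The contractor offers 7.462 and keeps 20 − 7.462 = 12.538.

7.46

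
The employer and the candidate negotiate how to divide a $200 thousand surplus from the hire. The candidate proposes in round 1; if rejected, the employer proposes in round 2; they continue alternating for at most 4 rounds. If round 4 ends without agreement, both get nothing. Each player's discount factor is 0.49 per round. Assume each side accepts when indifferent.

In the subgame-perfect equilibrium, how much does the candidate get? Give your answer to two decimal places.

126.49

Round 4 (the employer proposes): the candidate will accept anything ≥ 0, so the employer offers 0 and keeps 200.
Round 3 (the candidate proposes): the employer can get 200 next round, worth 0.49 × 200 = 98 now, so the candidate offers 98, keeping 102.
Round 2 (the employer proposes): the candidate can get 102 next round, worth 0.49 × 102 = 49.98 now, so the employer offers 49.98, keeping 150.02.
Round 1 (the candidate proposes): the employer can get 150.02 next round, worth 0.49 × 150.02 = 73.5098 now. The candidate offers 73.5098 and keeps 200 − 73.5098 = 126.4902.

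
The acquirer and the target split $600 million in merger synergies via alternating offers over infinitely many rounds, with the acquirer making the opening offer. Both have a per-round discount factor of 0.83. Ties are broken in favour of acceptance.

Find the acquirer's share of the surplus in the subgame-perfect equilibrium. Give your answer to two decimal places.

In a stationary SPE each proposer offers the other exactly their discounted continuation value.
If the acquirer keeps x when proposing and the target keeps y when proposing, then x = 600 − 0.83y and y = 600 − 0.83x.
Solving: x = 600(1 − 0.83) / (1 − 0.83·0.83) = 102 / 0.3111 ≈ 327.8689.
The target gets 600 − 327.8689 ≈ 272.1311.

327.87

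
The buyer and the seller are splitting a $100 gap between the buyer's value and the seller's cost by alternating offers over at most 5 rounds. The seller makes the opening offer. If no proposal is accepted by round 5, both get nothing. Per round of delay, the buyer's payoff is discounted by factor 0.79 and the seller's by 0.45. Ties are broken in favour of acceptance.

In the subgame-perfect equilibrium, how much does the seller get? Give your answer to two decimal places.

Round 5 (the seller proposes): rejection yields 0 for the buyer; the seller offers 0 and keeps 100.
Round 4 (the buyer proposes): the seller can get 100 next round, worth 0.45 × 100 = 45 now. The buyer offers 45 and keeps 100 − 45 = 55.
Round 3 (the seller proposes): the buyer can get 55 next round, worth 0.79 × 55 = 43.45 now, so the seller offers 43.45, keeping 56.55.
Round 2 (the buyer proposes): the seller can get 56.55 next round, worth 0.45 × 56.55 = 25.4475 now. The buyer offers 25.4475 and keeps 100 − 25.4475 = 74.5525.
Round 1 (the seller proposes): the buyer can get 74.5525 next round, worth 0.79 × 74.5525 = 58.896475 now; the seller offers that and keeps 41.103525.

41.10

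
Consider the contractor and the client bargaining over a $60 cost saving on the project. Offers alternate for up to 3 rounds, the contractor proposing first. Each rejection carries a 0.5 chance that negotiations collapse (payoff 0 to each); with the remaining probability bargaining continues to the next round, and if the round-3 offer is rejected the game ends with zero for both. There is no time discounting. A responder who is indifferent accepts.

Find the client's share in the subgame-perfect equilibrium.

Round 3 (the contractor proposes): the client will accept anything ≥ 0, so the contractor offers 0 and keeps 60.
Round 2 (the client proposes): rejecting gives the contractor an expected 0.5 × 60 = 30, so the client offers 30, keeping 30.
Round 1 (the contractor proposes): rejecting gives the client an expected 0.5 × 30 = 15; the contractor offers that and keeps 45.

15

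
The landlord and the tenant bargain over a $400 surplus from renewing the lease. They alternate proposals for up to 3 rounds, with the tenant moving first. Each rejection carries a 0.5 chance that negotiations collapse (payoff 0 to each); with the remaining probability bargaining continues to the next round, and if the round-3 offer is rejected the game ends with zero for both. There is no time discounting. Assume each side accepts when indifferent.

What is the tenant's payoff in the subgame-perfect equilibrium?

Round 3 (the tenant proposes): the landlord will accept anything ≥ 0, so the tenant offers 0 and keeps 400.
Round 2 (the landlord proposes): rejecting gives the tenant an expected 0.5 × 400 = 200. The landlord offers 200 and keeps 400 − 200 = 200.
Round 1 (the tenant proposes): rejecting gives the landlord an expected 0.5 × 200 = 100, so the tenant offers 100, keeping 300.

300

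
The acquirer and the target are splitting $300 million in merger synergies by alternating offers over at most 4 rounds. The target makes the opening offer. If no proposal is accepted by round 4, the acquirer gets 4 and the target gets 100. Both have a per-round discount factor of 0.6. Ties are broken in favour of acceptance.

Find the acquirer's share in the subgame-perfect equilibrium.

115.2

Solve by backward induction from round 4.
Round 4 (the acquirer proposes): the target gets 100 if talks fail, so the acquirer offers 100 and keeps 200.
Round 3 (the target proposes): the acquirer can get 200 next round, worth 0.6 × 200 = 120 now, so the target offers 120, keeping 180.
Round 2 (the acquirer proposes): the target can get 180 next round, worth 0.6 × 180 = 108 now, so the acquirer offers 108, keeping 192.
Round 1 (the target proposes): the acquirer can get 192 next round, worth 0.6 × 192 = 115.2 now; the target offers that and keeps 184.8.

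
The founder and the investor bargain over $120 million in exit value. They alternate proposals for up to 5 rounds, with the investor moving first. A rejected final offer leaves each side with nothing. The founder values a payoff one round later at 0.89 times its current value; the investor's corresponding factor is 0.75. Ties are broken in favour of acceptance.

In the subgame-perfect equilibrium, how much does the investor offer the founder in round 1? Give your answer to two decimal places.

Round 5 (the investor proposes): the founder will accept anything ≥ 0, so the investor offers 0 and keeps 120.
Round 4 (the founder proposes): the investor can get 120 next round, worth 0.75 × 120 = 90 now. The founder offers 90 and keeps 120 − 90 = 30.
Round 3 (the investor proposes): the founder can get 30 next round, worth 0.89 × 30 = 26.7 now. The investor offers 26.7 and keeps 120 − 26.7 = 93.3.
Round 2 (the founder proposes): the investor can get 93.3 next round, worth 0.75 × 93.3 = 69.975 now; the founder offers that and keeps 50.025.
Round 1 (the investor proposes): the founder can get 50.025 next round, worth 0.89 × 50.025 = 44.52225 now, so the investor offers 44.52225, keeping 75.47775.

44.52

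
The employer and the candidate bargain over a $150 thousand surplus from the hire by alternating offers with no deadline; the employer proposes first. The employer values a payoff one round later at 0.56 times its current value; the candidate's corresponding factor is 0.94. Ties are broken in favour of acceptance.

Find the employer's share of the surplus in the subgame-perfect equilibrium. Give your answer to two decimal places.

Let x be the employer's share when the employer proposes and y be the candidate's share when the candidate proposes.
The candidate accepts iff offered ≥ 0.94·y, so x = 150 − 0.94y. Symmetrically y = 150 − 0.56x.
Substituting: x = 150 − 0.94(150 − 0.56x), giving x(1 − 0.56·0.94) = 150(1 − 0.94).
So x = 150 × 0.06 / 0.4736 ≈ 19.0034, and the candidate receives 150 − x ≈ 130.9966.

19.00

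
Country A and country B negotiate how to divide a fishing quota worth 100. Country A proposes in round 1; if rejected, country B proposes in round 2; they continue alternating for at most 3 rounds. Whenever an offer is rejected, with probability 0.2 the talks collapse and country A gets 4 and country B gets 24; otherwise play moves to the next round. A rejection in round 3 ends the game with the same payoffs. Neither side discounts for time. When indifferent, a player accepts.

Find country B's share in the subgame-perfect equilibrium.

By backward induction:
Round 3 (country A proposes): country B gets 24 if talks fail, so country A offers 24 and keeps 76.
Round 2 (country B proposes): rejecting gives country A an expected 0.8 × 76 + 0.2 × 4 = 61.6, so country B offers 61.6, keeping 38.4.
Round 1 (country A proposes): rejecting gives country B an expected 0.8 × 38.4 + 0.2 × 24 = 35.52. Country A offers 35.52 and keeps 100 − 35.52 = 64.48.

35.52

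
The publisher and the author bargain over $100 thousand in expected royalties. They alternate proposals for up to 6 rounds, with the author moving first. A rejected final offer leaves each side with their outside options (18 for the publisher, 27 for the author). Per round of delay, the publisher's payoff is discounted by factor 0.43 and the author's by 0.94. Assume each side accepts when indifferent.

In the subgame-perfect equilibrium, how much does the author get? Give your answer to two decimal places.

Round 6 (the publisher proposes): the author gets 27 if talks fail, so the publisher offers 27 and keeps 73.
Round 5 (the author proposes): the publisher can get 73 next round, worth 0.43 × 73 = 31.39 now, so the author offers 31.39, keeping 68.61.
Round 4 (the publisher proposes): the author can get 68.61 next round, worth 0.94 × 68.61 = 64.4934 now, so the publisher offers 64.4934, keeping 35.5066.
Round 3 (the author proposes): the publisher can get 35.5066 next round, worth 0.43 × 35.5066 = 15.267838 now; the author offers that and keeps 84.732162.
Round 2 (the publisher proposes): the author can get 84.732162 next round, worth 0.94 × 84.732162 = 79.64823228 now. The publisher offers 79.64823228 and keeps 100 − 79.64823228 = 20.35176772.
Round 1 (the author proposes): the publisher can get 20.35176772 next round, worth 0.43 × 20.35176772 = 8.7512601196 now; the author offers that and keeps 91.2487398804.

91.25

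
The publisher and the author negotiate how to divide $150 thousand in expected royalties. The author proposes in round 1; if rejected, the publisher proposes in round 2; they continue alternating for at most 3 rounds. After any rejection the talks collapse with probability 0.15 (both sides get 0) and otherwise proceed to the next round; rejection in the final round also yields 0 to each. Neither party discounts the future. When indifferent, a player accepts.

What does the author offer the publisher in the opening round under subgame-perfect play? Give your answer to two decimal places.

19.13

Round 3 (the author proposes): rejection yields 0 for the publisher; the author offers 0 and keeps 150.
Round 2 (the publisher proposes): rejecting gives the author an expected 0.85 × 150 = 127.5; the publisher offers that and keeps 22.5.
Round 1 (the author proposes): rejecting gives the publisher an expected 0.85 × 22.5 = 19.125. The author offers 19.125 and keeps 150 − 19.125 = 130.875.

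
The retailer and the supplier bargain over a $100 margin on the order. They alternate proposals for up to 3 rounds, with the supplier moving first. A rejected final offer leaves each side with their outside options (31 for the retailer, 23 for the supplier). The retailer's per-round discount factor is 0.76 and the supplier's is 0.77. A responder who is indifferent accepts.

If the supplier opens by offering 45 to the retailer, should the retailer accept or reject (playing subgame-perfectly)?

Accept

Round 3 (the supplier proposes): the retailer gets 31 if talks fail, so the supplier offers 31 and keeps 69.
Round 2 (the retailer proposes): the supplier can get 69 next round, worth 0.77 × 69 = 53.13 now, so the retailer offers 53.13, keeping 46.87.
So by rejecting in round 1, the retailer gets 46.87 next round, worth 0.76 × 46.87 = 35.6212 now.
Offer 45 ≥ 35.6212, so the retailer accepts.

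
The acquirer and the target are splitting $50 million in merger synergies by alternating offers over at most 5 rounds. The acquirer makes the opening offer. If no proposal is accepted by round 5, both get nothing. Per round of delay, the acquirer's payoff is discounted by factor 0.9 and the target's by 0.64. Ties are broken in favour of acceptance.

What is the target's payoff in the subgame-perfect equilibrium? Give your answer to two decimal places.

Round 5 (the acquirer proposes): rejection yields 0 for the target; the acquirer offers 0 and keeps 50.
Round 4 (the target proposes): the acquirer can get 50 next round, worth 0.9 × 50 = 45 now; the target offers that and keeps 5.
Round 3 (the acquirer proposes): the target can get 5 next round, worth 0.64 × 5 = 3.2 now; the acquirer offers that and keeps 46.8.
Round 2 (the target proposes): the acquirer can get 46.8 next round, worth 0.9 × 46.8 = 42.12 now. The target offers 42.12 and keeps 50 − 42.12 = 7.88.
Round 1 (the acquirer proposes): the target can get 7.88 next round, worth 0.64 × 7.88 = 5.0432 now, so the acquirer offers 5.0432, keeping 44.9568.

5.04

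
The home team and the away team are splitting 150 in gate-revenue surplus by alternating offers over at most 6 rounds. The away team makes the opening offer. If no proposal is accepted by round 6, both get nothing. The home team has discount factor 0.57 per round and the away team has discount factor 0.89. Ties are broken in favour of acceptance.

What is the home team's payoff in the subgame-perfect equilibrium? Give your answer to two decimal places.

Round 6 (the home team proposes): the away team will accept anything ≥ 0, so the home team offers 0 and keeps 150.
Round 5 (the away team proposes): the home team can get 150 next round, worth 0.57 × 150 = 85.5 now; the away team offers that and keeps 64.5.
Round 4 (the home team proposes): the away team can get 64.5 next round, worth 0.89 × 64.5 = 57.405 now; the home team offers that and keeps 92.595.
Round 3 (the away team proposes): the home team can get 92.595 next round, worth 0.57 × 92.595 = 52.77915 now, so the away team offers 52.77915, keeping 97.22085.
Round 2 (the home team proposes): the away team can get 97.22085 next round, worth 0.89 × 97.22085 = 86.5265565 now. The home team offers 86.5265565 and keeps 150 − 86.5265565 = 63.4734435.
Round 1 (the away team proposes): the home team can get 63.4734435 next round, worth 0.57 × 63.4734435 = 36.179862795 now, so the away team offers 36.179862795, keeping 113.820137205.

36.18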